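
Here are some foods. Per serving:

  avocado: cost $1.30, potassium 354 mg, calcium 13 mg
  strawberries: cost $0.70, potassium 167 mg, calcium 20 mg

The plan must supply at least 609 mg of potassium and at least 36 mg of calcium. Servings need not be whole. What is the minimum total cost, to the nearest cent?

The cheapest plan sits at a corner of the feasible region — with two constraints it uses at most two foods.
avocado only: max(609/354, 36/13) = 2.769 servings → $3.60.
strawberries only: max(609/167, 36/20) = 3.647 servings → $2.55.
avocado + strawberries with both tight: 1.256 servings and 0.9833 servings → $2.32.
Cheapest feasible corner: $2.32.

$2.32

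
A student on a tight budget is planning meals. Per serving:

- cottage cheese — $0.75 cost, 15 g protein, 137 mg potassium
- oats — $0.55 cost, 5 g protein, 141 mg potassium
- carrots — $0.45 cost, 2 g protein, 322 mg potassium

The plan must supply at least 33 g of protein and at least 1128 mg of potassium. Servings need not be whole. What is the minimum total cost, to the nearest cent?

cottage cheese only: max(33/15, 1128/137) = 8.234 servings → $6.18.
oats only: max(33/5, 1128/141) = 8 servings → $4.40.
carrots only: max(33/2, 1128/322) = 16.5 servings → $7.42.
cottage cheese + oats: the both-tight solution has a negative serving — not a feasible corner.
cottage cheese + carrots with both tight: 1.837 servings and 2.721 servings → $2.60.
oats + carrots with both tight: 6.303 servings and 0.7432 servings → $3.80.
Cheapest feasible corner: $2.60.

$2.60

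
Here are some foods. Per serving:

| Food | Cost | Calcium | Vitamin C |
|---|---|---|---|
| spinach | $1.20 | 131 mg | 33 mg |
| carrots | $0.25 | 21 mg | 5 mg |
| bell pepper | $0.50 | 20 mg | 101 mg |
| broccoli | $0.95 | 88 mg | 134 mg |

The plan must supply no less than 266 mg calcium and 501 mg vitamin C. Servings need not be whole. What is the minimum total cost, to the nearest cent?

$3.26

At the optimum either one food covers both requirements or two foods hit both targets exactly; no other combination can be cheaper.
spinach only: max(266/131, 501/33) = 15.18 servings → $18.22.
carrots only: max(266/21, 501/5) = 100.2 servings → $25.05.
bell pepper only: max(266/20, 501/101) = 13.3 servings → $6.65.
broccoli only: max(266/88, 501/134) = 3.739 servings → $3.55.
spinach + carrots: intersection lies outside the first quadrant.
spinach + bell pepper with both tight: 1.34 servings and 4.523 servings → $3.87.
spinach + broccoli: intersection lies outside the first quadrant.
carrots + bell pepper with both tight: 8.335 servings and 4.548 servings → $4.36.
carrots + broccoli: intersection lies outside the first quadrant.
bell pepper + broccoli with both tight: 1.36 servings and 2.714 servings → $3.26.
Cheapest feasible corner: $3.26.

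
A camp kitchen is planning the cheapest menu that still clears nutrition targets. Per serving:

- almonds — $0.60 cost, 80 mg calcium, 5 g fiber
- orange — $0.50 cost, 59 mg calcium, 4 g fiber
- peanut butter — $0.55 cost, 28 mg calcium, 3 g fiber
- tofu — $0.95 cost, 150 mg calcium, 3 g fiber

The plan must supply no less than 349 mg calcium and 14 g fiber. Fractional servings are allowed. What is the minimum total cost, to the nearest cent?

$2.40

Two binding constraints pin down two serving amounts, so the optimal mix uses at most two foods. The candidates are each food alone (scaled to the tighter of calcium/fiber) and each pair with both constraints tight.
almonds only: max(349/80, 14/5) = 4.362 servings → $2.62.
orange only: max(349/59, 14/4) = 5.915 servings → $2.96.
peanut butter only: max(349/28, 14/3) = 12.46 servings → $6.86.
tofu only: max(349/150, 14/3) = 4.667 servings → $4.43.
almonds + orange with both targets exact would need a negative amount; discard.
almonds + peanut butter: intersection lies outside the first quadrant.
almonds + tofu with both tight: 2.065 servings and 1.225 servings → $2.40.
orange + peanut butter: intersection lies outside the first quadrant.
orange + tofu with both tight: 2.489 servings and 1.348 servings → $2.52.
peanut butter + tofu with both tight: 2.877 servings and 1.79 servings → $3.28.
The minimum over all feasible corners is $2.40.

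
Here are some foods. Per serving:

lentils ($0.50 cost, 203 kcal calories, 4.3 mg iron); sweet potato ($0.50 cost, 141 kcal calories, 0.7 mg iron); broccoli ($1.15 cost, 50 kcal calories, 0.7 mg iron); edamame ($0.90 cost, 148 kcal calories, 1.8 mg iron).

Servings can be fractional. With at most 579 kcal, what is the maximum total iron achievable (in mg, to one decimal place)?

Iron per kcal: lentils 0.02118, broccoli 0.014, edamame 0.01216, sweet potato 0.004965.
With no serving limits, spend the whole calories allowance on lentils: 579 kcal / 203 kcal × 4.3 mg = 12.3 mg.

12.3 mg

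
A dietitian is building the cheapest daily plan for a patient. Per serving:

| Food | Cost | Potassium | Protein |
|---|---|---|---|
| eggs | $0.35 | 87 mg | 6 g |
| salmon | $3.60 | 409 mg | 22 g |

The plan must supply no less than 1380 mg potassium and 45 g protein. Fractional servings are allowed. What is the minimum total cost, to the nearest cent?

$5.55

With two linear requirements the optimum uses one or two foods; enumerate the corners.
eggs only: max(1380/87, 45/6) = 15.86 servings → $5.55.
salmon only: max(1380/409, 45/22) = 3.374 servings → $12.15.
eggs + salmon: intersection lies outside the first quadrant.
So the least-cost plan costs $5.55.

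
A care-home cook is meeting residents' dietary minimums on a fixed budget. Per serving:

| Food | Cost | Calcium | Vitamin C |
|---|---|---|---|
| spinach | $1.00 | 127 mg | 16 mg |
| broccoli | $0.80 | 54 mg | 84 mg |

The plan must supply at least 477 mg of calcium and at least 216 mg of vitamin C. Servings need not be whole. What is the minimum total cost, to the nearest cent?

For a min-cost LP with two ≥-constraints, a basic feasible solution has at most two positive variables.
spinach only: max(477/127, 216/16) = 13.5 servings → $13.50.
broccoli only: max(477/54, 216/84) = 8.833 servings → $7.07.
spinach + broccoli with both tight: 2.897 servings and 2.02 servings → $4.51.
Cheapest feasible corner: $4.51.

$4.51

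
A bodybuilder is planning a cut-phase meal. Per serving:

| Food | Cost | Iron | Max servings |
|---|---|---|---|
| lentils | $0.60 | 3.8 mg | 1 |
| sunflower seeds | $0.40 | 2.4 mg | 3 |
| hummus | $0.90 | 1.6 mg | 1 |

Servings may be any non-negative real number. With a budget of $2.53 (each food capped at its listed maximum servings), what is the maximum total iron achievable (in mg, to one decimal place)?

Iron per dollar: lentils 6.333, sunflower seeds 6, hummus 1.778.
Take 1 serving of lentils: spends $0.60, +3.8 mg iron (running total 3.8 mg).
Take 3 servings of sunflower seeds: spends $1.20, +7.2 mg iron (running total 11.0 mg).
Take 0.8111 servings of hummus: spends $0.73, +1.3 mg iron (running total 12.3 mg).
Greedy by best ratio exhausts the cost allowance optimally: 12.3 mg.

12.3 mg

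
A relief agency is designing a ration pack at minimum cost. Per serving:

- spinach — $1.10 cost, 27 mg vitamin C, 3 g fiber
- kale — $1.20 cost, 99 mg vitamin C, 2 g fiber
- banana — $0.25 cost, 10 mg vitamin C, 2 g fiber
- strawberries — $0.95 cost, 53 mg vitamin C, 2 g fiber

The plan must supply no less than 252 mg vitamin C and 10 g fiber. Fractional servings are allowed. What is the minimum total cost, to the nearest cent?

$3.41

With two linear requirements the optimum uses one or two foods; enumerate the corners.
spinach only: max(252/27, 10/3) = 9.333 servings → $10.27.
kale only: max(252/99, 10/2) = 5 servings → $6.00.
banana only: max(252/10, 10/2) = 25.2 servings → $6.30.
strawberries only: max(252/53, 10/2) = 5 servings → $4.75.
spinach + kale with both tight: 2 servings and 2 servings → $4.60.
spinach + banana: the both-tight solution has a negative serving — not a feasible corner.
spinach + strawberries with both tight: 0.2476 servings and 4.629 servings → $4.67.
kale + banana with both tight: 2.27 servings and 2.73 servings → $3.41.
kale + strawberries: intersection lies outside the first quadrant.
banana + strawberries with both tight: 0.3023 servings and 4.698 servings → $4.54.
So the least-cost plan costs $3.41.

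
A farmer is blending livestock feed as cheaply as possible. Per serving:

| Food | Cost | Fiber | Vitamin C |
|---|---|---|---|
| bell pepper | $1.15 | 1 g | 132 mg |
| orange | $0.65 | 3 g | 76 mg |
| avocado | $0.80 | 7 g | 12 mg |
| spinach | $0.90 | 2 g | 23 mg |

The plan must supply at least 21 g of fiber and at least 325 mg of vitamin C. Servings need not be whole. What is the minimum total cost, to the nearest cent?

$3.65

bell pepper only: max(21/1, 325/132) = 21 servings → $24.15.
orange only: max(21/3, 325/76) = 7 servings → $4.55.
avocado only: max(21/7, 325/12) = 27.08 servings → $21.67.
spinach only: max(21/2, 325/23) = 14.13 servings → $12.72.
bell pepper + orange: intersection lies outside the first quadrant.
bell pepper + avocado with both tight: 2.218 servings and 2.683 servings → $4.70.
bell pepper + spinach with both tight: 0.6929 servings and 10.15 servings → $9.94.
orange + avocado with both tight: 4.079 servings and 1.252 servings → $3.65.
orange + spinach with both tight: 2.012 servings and 7.482 servings → $8.04.
avocado + spinach: intersection lies outside the first quadrant.
The minimum over all feasible corners is $3.65.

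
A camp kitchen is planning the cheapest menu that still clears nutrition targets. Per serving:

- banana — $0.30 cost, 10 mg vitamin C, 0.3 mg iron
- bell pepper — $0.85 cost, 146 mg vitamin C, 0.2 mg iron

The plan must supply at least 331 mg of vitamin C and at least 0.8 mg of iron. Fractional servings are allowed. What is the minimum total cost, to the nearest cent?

$2.22

An LP optimum is at a vertex; with two nutrient constraints at most two foods are used. Check each candidate.
banana only: max(331/10, 0.8/0.3) = 33.1 servings → $9.93.
bell pepper only: max(331/146, 0.8/0.2) = 4 servings → $3.40.
banana + bell pepper with both tight: 1.211 servings and 2.184 servings → $2.22.
So the least-cost plan costs $2.22.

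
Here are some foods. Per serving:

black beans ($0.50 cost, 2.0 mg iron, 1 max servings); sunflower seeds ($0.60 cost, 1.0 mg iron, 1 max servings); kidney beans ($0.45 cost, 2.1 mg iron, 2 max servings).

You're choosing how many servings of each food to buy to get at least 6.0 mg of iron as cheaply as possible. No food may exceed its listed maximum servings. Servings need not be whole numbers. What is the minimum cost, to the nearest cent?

Cost per mg of iron: kidney beans $0.2143, black beans $0.2500, sunflower seeds $0.6000.
Take 2 servings of kidney beans: +4.2 mg iron for $0.90 (total $0.90, still need 1.8 mg).
Take 0.9 servings of black beans: +1.8 mg iron for $0.45 (total $1.35, still need 0.0 mg).
Greedy by cheapest-per-mg is optimal for a single linear constraint, so the minimum cost is $1.35.

$1.35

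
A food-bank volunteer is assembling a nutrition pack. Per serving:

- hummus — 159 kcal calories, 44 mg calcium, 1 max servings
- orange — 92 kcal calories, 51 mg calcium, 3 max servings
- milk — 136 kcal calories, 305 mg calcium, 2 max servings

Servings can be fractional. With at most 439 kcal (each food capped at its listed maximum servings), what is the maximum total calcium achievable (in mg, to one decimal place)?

702.6 mg

Calcium per kcal: milk 2.243, orange 0.5543, hummus 0.2767.
Take 2 servings of milk: uses 272 kcal, +610.0 mg calcium (running total 610.0 mg).
Take 1.815 servings of orange: uses 167 kcal, +92.6 mg calcium (running total 702.6 mg).
Filling greedily by calcium-per-kcal is optimal for one linear limit, giving 702.6 mg.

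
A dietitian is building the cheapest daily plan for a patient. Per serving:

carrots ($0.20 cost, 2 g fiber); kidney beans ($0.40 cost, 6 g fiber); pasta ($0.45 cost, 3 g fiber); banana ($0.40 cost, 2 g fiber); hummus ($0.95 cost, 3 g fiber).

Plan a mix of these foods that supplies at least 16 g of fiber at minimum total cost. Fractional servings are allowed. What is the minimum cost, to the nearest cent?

Cost per g of fiber: kidney beans $0.0667, carrots $0.1000, pasta $0.1500, banana $0.2000, hummus $0.3167.
With no serving limits, use only kidney beans: 16 g / 6 g = 2.667 servings × $0.40 = $1.07.

$1.07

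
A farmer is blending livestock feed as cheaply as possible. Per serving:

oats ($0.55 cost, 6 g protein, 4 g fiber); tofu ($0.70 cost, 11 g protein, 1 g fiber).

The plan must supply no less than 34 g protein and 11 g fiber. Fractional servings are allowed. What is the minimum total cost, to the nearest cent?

$2.55

Minimising a linear cost over {protein ≥ 34, fiber ≥ 11, servings ≥ 0} — the optimum is at a vertex, using one or two foods.
oats only: max(34/6, 11/4) = 5.667 servings → $3.12.
tofu only: max(34/11, 11/1) = 11 servings → $7.70.
oats + tofu with both tight: 2.289 servings and 1.842 servings → $2.55.
The minimum over all feasible corners is $2.55.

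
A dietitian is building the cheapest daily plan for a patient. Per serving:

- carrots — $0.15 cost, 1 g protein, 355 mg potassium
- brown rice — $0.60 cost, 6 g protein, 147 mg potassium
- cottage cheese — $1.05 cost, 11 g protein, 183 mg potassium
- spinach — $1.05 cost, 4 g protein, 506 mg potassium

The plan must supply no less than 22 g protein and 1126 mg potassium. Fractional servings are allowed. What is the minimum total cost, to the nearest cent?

Minimising a linear cost over {protein ≥ 22, potassium ≥ 1126, servings ≥ 0} — the optimum is at a vertex, using one or two foods.
carrots only: max(22/1, 1126/355) = 22 servings → $3.30.
brown rice only: max(22/6, 1126/147) = 7.66 servings → $4.60.
cottage cheese only: max(22/11, 1126/183) = 6.153 servings → $6.46.
spinach only: max(22/4, 1126/506) = 5.5 servings → $5.78.
carrots + brown rice with both tight: 1.776 servings and 3.371 servings → $2.29.
carrots + cottage cheese with both tight: 2.246 servings and 1.796 servings → $2.22.
carrots + spinach: intersection lies outside the first quadrant.
brown rice + cottage cheese: intersection lies outside the first quadrant.
brown rice + spinach with both tight: 2.708 servings and 1.439 servings → $3.14.
cottage cheese + spinach with both tight: 1.371 servings and 1.729 servings → $3.26.
Cheapest feasible corner: $2.22.

$2.22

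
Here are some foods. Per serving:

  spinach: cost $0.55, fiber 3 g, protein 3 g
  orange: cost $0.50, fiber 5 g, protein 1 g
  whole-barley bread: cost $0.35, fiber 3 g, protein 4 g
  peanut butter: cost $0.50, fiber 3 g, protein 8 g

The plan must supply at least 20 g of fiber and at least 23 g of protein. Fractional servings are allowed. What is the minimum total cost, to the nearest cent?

$2.28

Check every corner: each single food scaled to meet both minima, and each pair solved so both constraints bind.
spinach only: max(20/3, 23/3) = 7.667 servings → $4.22.
orange only: max(20/5, 23/1) = 23 servings → $11.50.
whole-barley bread only: max(20/3, 23/4) = 6.667 servings → $2.33.
peanut butter only: max(20/3, 23/8) = 6.667 servings → $3.33.
spinach + orange with both targets exact would need a negative amount; discard.
spinach + whole-barley bread with both tight: 3.667 servings and 3 servings → $3.07.
spinach + peanut butter with both tight: 6.067 servings and 0.6 servings → $3.64.
orange + whole-barley bread with both tight: 0.6471 servings and 5.588 servings → $2.28.
orange + peanut butter with both tight: 2.459 servings and 2.568 servings → $2.51.
whole-barley bread + peanut butter: the both-tight solution has a negative serving — not a feasible corner.
Cheapest feasible corner: $2.28.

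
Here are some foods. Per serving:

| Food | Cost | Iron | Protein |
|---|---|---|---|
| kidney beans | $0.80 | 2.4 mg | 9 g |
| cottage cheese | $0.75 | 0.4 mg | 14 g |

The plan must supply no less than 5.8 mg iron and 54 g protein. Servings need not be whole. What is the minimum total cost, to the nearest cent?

$3.52

A basic optimal solution has at most two foods positive. Try each food alone and each pair with both targets met exactly.
kidney beans only: max(5.8/2.4, 54/9) = 6 servings → $4.80.
cottage cheese only: max(5.8/0.4, 54/14) = 14.5 servings → $10.88.
kidney beans + cottage cheese with both tight: 1.987 servings and 2.58 servings → $3.52.
Cheapest feasible corner: $3.52.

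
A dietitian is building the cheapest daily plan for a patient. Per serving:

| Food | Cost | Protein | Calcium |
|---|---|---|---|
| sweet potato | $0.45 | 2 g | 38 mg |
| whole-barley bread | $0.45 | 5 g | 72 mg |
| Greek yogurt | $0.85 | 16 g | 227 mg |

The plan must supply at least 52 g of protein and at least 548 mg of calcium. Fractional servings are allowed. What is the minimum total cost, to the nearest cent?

$2.76

Minimising a linear cost over {protein ≥ 52, calcium ≥ 548, servings ≥ 0} — the optimum is at a vertex, using one or two foods.
sweet potato only: max(52/2, 548/38) = 26 servings → $11.70.
whole-barley bread only: max(52/5, 548/72) = 10.4 servings → $4.68.
Greek yogurt only: max(52/16, 548/227) = 3.25 servings → $2.76.
sweet potato + whole-barley bread: the both-tight solution has a negative serving — not a feasible corner.
sweet potato + Greek yogurt: intersection lies outside the first quadrant.
whole-barley bread + Greek yogurt: the both-tight solution has a negative serving — not a feasible corner.
So the least-cost plan costs $2.76.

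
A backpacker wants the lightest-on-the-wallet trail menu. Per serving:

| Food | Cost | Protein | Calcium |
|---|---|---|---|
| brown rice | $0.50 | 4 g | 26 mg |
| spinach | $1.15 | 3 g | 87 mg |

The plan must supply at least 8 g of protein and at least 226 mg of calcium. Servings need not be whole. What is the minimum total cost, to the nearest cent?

$3.00

Two binding constraints pin down two serving amounts, so the optimal mix uses at most two foods. The candidates are each food alone (scaled to the tighter of protein/calcium) and each pair with both constraints tight.
brown rice only: max(8/4, 226/26) = 8.692 servings → $4.35.
spinach only: max(8/3, 226/87) = 2.667 servings → $3.07.
brown rice + spinach with both tight: 0.06667 servings and 2.578 servings → $3.00.
The minimum over all feasible corners is $3.00.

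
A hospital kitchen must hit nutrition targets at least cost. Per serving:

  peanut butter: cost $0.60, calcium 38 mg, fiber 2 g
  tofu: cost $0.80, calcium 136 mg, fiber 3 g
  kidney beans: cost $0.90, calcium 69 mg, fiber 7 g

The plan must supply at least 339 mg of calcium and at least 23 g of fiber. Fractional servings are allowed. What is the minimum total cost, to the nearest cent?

$3.39

Minimising a linear cost over {calcium ≥ 339, fiber ≥ 23, servings ≥ 0} — the optimum is at a vertex, using one or two foods.
peanut butter only: max(339/38, 23/2) = 11.5 servings → $6.90.
tofu only: max(339/136, 23/3) = 7.667 servings → $6.13.
kidney beans only: max(339/69, 23/7) = 4.913 servings → $4.42.
peanut butter + tofu: intersection lies outside the first quadrant.
peanut butter + kidney beans with both tight: 6.141 servings and 1.531 servings → $5.06.
tofu + kidney beans with both tight: 1.055 servings and 2.834 servings → $3.39.
Cheapest feasible corner: $3.39.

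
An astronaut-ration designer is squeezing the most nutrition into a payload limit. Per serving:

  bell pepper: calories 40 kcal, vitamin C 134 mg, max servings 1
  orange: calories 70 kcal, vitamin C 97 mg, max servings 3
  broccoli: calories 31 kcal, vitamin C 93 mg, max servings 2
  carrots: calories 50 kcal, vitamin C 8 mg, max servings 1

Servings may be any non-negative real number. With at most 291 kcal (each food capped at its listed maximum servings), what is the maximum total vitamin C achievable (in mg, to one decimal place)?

581.9 mg

Vitamin C per kcal: bell pepper 3.35, broccoli 3, orange 1.386, carrots 0.16.
Take 1 serving of bell pepper: uses 40 kcal, +134.0 mg vitamin C (running total 134.0 mg).
Take 2 servings of broccoli: uses 62 kcal, +186.0 mg vitamin C (running total 320.0 mg).
Take 2.7 servings of orange: uses 189 kcal, +261.9 mg vitamin C (running total 581.9 mg).
Filling greedily by vitamin C-per-kcal is optimal for one linear limit, giving 581.9 mg.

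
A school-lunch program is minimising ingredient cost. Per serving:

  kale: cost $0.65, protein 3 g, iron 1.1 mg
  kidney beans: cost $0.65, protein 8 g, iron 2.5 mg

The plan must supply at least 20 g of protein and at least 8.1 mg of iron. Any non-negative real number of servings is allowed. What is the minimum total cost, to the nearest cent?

$2.11

A basic optimal solution has at most two foods positive. Try each food alone and each pair with both targets met exactly.
kale only: max(20/3, 8.1/1.1) = 7.364 servings → $4.79.
kidney beans only: max(20/8, 8.1/2.5) = 3.24 servings → $2.11.
kale + kidney beans: the both-tight solution has a negative serving — not a feasible corner.
The minimum over all feasible corners is $2.11.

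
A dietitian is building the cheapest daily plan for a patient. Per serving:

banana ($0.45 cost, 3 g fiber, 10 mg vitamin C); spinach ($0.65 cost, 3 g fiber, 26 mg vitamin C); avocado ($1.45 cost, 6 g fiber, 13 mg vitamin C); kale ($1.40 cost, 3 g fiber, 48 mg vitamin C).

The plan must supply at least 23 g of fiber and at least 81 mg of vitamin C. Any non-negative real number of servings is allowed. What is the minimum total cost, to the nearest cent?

$3.50

For a min-cost LP with two ≥-constraints, a basic feasible solution has at most two positive variables.
banana only: max(23/3, 81/10) = 8.1 servings → $3.65.
spinach only: max(23/3, 81/26) = 7.667 servings → $4.98.
avocado only: max(23/6, 81/13) = 6.231 servings → $9.03.
kale only: max(23/3, 81/48) = 7.667 servings → $10.73.
banana + spinach with both tight: 7.396 servings and 0.2708 servings → $3.50.
banana + avocado with both targets exact would need a negative amount; discard.
banana + kale with both tight: 7.553 servings and 0.114 servings → $3.56.
spinach + avocado with both tight: 1.598 servings and 3.034 servings → $5.44.
spinach + kale: intersection lies outside the first quadrant.
avocado + kale with both tight: 3.458 servings and 0.751 servings → $6.07.
Cheapest feasible corner: $3.50.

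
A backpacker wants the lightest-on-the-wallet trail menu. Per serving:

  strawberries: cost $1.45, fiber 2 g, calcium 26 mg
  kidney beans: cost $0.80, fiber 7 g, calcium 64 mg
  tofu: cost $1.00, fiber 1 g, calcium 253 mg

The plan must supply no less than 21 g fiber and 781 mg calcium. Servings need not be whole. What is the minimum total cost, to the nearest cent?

strawberries only: max(21/2, 781/26) = 30.04 servings → $43.56.
kidney beans only: max(21/7, 781/64) = 12.2 servings → $9.76.
tofu only: max(21/1, 781/253) = 21 servings → $21.00.
strawberries + kidney beans: intersection lies outside the first quadrant.
strawberries + tofu with both tight: 9.442 servings and 2.117 servings → $15.81.
kidney beans + tofu with both tight: 2.655 servings and 2.415 servings → $4.54.
The minimum over all feasible corners is $4.54.

$4.54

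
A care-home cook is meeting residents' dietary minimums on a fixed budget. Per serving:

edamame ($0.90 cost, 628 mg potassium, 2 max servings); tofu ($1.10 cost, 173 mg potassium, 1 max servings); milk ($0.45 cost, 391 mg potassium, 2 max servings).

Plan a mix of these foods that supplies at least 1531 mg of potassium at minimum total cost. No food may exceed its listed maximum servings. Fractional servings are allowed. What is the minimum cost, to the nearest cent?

$1.97

Cost per mg of potassium: milk $0.0012, edamame $0.0014, tofu $0.0064.
Take 2 servings of milk: +782.0 mg potassium for $0.90 (total $0.90, still need 749.0 mg).
Take 1.193 servings of edamame: +749.0 mg potassium for $1.07 (total $1.97, still need 0.0 mg).
Greedy by cheapest-per-mg is optimal for a single linear constraint, so the minimum cost is $1.97.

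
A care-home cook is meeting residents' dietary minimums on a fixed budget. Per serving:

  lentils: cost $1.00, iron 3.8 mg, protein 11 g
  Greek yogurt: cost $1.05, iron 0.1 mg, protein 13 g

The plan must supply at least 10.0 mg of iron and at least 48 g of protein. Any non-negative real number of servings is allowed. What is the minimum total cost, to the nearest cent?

$4.17

Minimising a linear cost over {iron ≥ 10.0, protein ≥ 48, servings ≥ 0} — the optimum is at a vertex, using one or two foods.
lentils only: max(10.0/3.8, 48/11) = 4.364 servings → $4.36.
Greek yogurt only: max(10.0/0.1, 48/13) = 100 servings → $105.00.
lentils + Greek yogurt with both tight: 2.592 servings and 1.499 servings → $4.17.
The minimum over all feasible corners is $4.17.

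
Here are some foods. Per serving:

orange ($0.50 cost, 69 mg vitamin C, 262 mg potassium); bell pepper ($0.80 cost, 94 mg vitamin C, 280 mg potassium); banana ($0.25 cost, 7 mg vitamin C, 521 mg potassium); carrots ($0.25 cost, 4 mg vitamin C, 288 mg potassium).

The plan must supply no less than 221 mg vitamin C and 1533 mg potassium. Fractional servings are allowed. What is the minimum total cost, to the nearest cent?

$1.88

With two linear requirements the optimum uses one or two foods; enumerate the corners.
orange only: max(221/69, 1533/262) = 5.851 servings → $2.93.
bell pepper only: max(221/94, 1533/280) = 5.475 servings → $4.38.
banana only: max(221/7, 1533/521) = 31.57 servings → $7.89.
carrots only: max(221/4, 1533/288) = 55.25 servings → $13.81.
orange + bell pepper: the both-tight solution has a negative serving — not a feasible corner.
orange + banana with both tight: 3.061 servings and 1.403 servings → $1.88.
orange + carrots with both tight: 3.055 servings and 2.543 servings → $2.16.
bell pepper + banana with both tight: 2.221 servings and 1.749 servings → $2.21.
bell pepper + carrots with both tight: 2.216 servings and 3.168 servings → $2.57.
banana + carrots with both targets exact would need a negative amount; discard.
The minimum over all feasible corners is $1.88.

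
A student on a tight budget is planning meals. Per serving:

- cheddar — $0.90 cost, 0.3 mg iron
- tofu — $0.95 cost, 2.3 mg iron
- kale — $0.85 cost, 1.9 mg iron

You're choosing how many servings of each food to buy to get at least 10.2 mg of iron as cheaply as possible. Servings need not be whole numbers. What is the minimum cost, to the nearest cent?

$4.21

Cost per mg of iron: tofu $0.4130, kale $0.4474, cheddar $3.0000.
With no serving limits, use only tofu: 10.2 mg / 2.3 mg = 4.435 servings × $0.95 = $4.21.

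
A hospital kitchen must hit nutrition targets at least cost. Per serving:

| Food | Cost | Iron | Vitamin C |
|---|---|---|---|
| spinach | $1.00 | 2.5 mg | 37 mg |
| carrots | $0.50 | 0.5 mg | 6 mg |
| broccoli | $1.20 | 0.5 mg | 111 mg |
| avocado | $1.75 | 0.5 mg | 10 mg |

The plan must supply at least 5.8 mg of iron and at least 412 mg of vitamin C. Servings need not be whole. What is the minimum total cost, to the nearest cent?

$5.47

At the optimum either one food covers both requirements or two foods hit both targets exactly; no other combination can be cheaper.
spinach only: max(5.8/2.5, 412/37) = 11.14 servings → $11.14.
carrots only: max(5.8/0.5, 412/6) = 68.67 servings → $34.33.
broccoli only: max(5.8/0.5, 412/111) = 11.6 servings → $13.92.
avocado only: max(5.8/0.5, 412/10) = 41.2 servings → $72.10.
spinach + carrots: intersection lies outside the first quadrant.
spinach + broccoli with both tight: 1.69 servings and 3.148 servings → $5.47.
spinach + avocado: the both-tight solution has a negative serving — not a feasible corner.
carrots + broccoli with both tight: 8.339 servings and 3.261 servings → $8.08.
carrots + avocado: the both-tight solution has a negative serving — not a feasible corner.
broccoli + avocado with both tight: 2.931 servings and 8.669 servings → $18.69.
The minimum over all feasible corners is $5.47.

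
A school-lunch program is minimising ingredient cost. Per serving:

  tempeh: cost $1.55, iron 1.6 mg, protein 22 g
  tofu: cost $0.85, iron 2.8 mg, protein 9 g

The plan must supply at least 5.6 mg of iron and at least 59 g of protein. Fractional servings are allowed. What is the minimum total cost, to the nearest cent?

$4.29

The cheapest plan sits at a corner of the feasible region — with two constraints it uses at most two foods.
tempeh only: max(5.6/1.6, 59/22) = 3.5 servings → $5.42.
tofu only: max(5.6/2.8, 59/9) = 6.556 servings → $5.57.
tempeh + tofu with both tight: 2.432 servings and 0.6102 servings → $4.29.
So the least-cost plan costs $4.29.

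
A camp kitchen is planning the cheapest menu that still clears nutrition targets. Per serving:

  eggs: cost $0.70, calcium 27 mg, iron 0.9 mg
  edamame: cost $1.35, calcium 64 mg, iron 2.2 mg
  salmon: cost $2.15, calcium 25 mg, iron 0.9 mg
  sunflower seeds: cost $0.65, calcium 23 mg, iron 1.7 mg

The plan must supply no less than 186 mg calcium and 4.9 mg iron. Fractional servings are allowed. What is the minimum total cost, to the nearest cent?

$3.92

eggs only: max(186/27, 4.9/0.9) = 6.889 servings → $4.82.
edamame only: max(186/64, 4.9/2.2) = 2.906 servings → $3.92.
salmon only: max(186/25, 4.9/0.9) = 7.44 servings → $16.00.
sunflower seeds only: max(186/23, 4.9/1.7) = 8.087 servings → $5.26.
eggs + edamame: intersection lies outside the first quadrant.
eggs + salmon: the both-tight solution has a negative serving — not a feasible corner.
eggs + sunflower seeds with both targets exact would need a negative amount; discard.
edamame + salmon with both targets exact would need a negative amount; discard.
edamame + sunflower seeds with both targets exact would need a negative amount; discard.
salmon + sunflower seeds with both targets exact would need a negative amount; discard.
Cheapest feasible corner: $3.92.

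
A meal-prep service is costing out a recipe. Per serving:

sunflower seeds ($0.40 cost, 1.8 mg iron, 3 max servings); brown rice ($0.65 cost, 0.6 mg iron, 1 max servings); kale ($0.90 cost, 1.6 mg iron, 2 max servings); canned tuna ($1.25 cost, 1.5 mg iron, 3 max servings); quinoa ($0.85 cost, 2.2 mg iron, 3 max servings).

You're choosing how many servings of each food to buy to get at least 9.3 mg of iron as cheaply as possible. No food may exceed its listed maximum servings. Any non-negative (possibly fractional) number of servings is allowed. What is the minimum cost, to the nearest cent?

$2.71

Cost per mg of iron: sunflower seeds $0.2222, quinoa $0.3864, kale $0.5625, canned tuna $0.8333, brown rice $1.0833.
Take 3 servings of sunflower seeds: +5.4 mg iron for $1.20 (total $1.20, still need 3.9 mg).
Take 1.773 servings of quinoa: +3.9 mg iron for $1.51 (total $2.71, still need 0.0 mg).
Filling from the cheapest source first is optimal under one linear minimum: $2.71.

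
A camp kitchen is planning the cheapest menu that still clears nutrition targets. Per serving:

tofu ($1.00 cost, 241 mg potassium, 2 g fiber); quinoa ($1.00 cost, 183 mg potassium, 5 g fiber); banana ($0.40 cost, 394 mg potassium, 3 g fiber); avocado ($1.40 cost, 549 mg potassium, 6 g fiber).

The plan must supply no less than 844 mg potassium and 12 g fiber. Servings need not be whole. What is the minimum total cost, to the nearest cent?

Minimising a linear cost over {potassium ≥ 844, fiber ≥ 12, servings ≥ 0} — the optimum is at a vertex, using one or two foods.
tofu only: max(844/241, 12/2) = 6 servings → $6.00.
quinoa only: max(844/183, 12/5) = 4.612 servings → $4.61.
banana only: max(844/394, 12/3) = 4 servings → $1.60.
avocado only: max(844/549, 12/6) = 2 servings → $2.80.
tofu + quinoa with both tight: 2.412 servings and 1.435 servings → $3.85.
tofu + banana with both targets exact would need a negative amount; discard.
tofu + avocado: intersection lies outside the first quadrant.
quinoa + banana with both tight: 1.545 servings and 1.424 servings → $2.12.
quinoa + avocado with both tight: 0.9253 servings and 1.229 servings → $2.65.
banana + avocado: the both-tight solution has a negative serving — not a feasible corner.
The minimum over all feasible corners is $1.60.

$1.60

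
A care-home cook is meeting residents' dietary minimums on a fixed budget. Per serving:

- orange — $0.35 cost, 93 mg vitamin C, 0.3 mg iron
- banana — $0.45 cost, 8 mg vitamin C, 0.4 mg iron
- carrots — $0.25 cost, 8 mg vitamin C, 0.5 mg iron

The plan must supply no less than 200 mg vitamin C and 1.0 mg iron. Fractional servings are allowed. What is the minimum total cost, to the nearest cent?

orange only: max(200/93, 1.0/0.3) = 3.333 servings → $1.17.
banana only: max(200/8, 1.0/0.4) = 25 servings → $11.25.
carrots only: max(200/8, 1.0/0.5) = 25 servings → $6.25.
orange + banana with both tight: 2.069 servings and 0.9483 servings → $1.15.
orange + carrots with both tight: 2.086 servings and 0.7483 servings → $0.92.
banana + carrots: the both-tight solution has a negative serving — not a feasible corner.
Cheapest feasible corner: $0.92.

$0.92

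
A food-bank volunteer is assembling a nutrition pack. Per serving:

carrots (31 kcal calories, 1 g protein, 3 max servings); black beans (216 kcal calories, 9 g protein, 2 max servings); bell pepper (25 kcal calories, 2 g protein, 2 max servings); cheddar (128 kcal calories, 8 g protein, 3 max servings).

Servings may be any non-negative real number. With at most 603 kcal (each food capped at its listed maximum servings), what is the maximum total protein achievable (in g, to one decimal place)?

Protein per kcal: bell pepper 0.08, cheddar 0.0625, black beans 0.04167, carrots 0.03226.
Take 2 servings of bell pepper: uses 50 kcal, +4.0 g protein (running total 4.0 g).
Take 3 servings of cheddar: uses 384 kcal, +24.0 g protein (running total 28.0 g).
Take 0.7824 servings of black beans: uses 169 kcal, +7.0 g protein (running total 35.0 g).
Filling greedily by protein-per-kcal is optimal for one linear limit, giving 35.0 g.

35.0 g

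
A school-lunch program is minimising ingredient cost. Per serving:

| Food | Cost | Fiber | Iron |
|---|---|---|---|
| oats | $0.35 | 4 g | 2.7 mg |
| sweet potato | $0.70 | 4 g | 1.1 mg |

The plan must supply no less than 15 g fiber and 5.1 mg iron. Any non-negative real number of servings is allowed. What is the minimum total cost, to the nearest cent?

oats only: max(15/4, 5.1/2.7) = 3.75 servings → $1.31.
sweet potato only: max(15/4, 5.1/1.1) = 4.636 servings → $3.25.
oats + sweet potato with both tight: 0.6094 servings and 3.141 servings → $2.41.
Cheapest feasible corner: $1.31.

$1.31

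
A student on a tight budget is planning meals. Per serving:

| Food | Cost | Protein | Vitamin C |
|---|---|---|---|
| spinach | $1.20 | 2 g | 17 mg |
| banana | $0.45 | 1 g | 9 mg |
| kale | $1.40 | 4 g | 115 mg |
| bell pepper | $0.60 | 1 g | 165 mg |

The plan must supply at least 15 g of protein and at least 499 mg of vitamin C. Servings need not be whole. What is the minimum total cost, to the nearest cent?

$5.37

Check every corner: each single food scaled to meet both minima, and each pair solved so both constraints bind.
spinach only: max(15/2, 499/17) = 29.35 servings → $35.22.
banana only: max(15/1, 499/9) = 55.44 servings → $24.95.
kale only: max(15/4, 499/115) = 4.339 servings → $6.07.
bell pepper only: max(15/1, 499/165) = 15 servings → $9.00.
spinach + banana: intersection lies outside the first quadrant.
spinach + kale: the both-tight solution has a negative serving — not a feasible corner.
spinach + bell pepper with both tight: 6.313 servings and 2.374 servings → $9.00.
banana + kale with both targets exact would need a negative amount; discard.
banana + bell pepper with both tight: 12.67 servings and 2.333 servings → $7.10.
kale + bell pepper with both tight: 3.626 servings and 0.4972 servings → $5.37.
Cheapest feasible corner: $5.37.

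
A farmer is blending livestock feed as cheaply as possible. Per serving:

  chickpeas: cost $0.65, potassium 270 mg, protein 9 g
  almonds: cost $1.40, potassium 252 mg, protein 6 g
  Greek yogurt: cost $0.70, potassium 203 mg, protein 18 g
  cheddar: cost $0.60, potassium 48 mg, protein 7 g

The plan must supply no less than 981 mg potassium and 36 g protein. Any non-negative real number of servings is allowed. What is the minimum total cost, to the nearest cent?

An LP optimum is at a vertex; with two nutrient constraints at most two foods are used. Check each candidate.
chickpeas only: max(981/270, 36/9) = 4 servings → $2.60.
almonds only: max(981/252, 36/6) = 6 servings → $8.40.
Greek yogurt only: max(981/203, 36/18) = 4.833 servings → $3.38.
cheddar only: max(981/48, 36/7) = 20.44 servings → $12.26.
chickpeas + almonds: intersection lies outside the first quadrant.
chickpeas + Greek yogurt with both tight: 3.412 servings and 0.2938 servings → $2.42.
chickpeas + cheddar with both tight: 3.525 servings and 0.6111 servings → $2.66.
almonds + Greek yogurt with both tight: 3.119 servings and 0.9602 servings → $5.04.
almonds + cheddar with both tight: 3.482 servings and 2.159 servings → $6.17.
Greek yogurt + cheddar with both targets exact would need a negative amount; discard.
So the least-cost plan costs $2.42.

$2.42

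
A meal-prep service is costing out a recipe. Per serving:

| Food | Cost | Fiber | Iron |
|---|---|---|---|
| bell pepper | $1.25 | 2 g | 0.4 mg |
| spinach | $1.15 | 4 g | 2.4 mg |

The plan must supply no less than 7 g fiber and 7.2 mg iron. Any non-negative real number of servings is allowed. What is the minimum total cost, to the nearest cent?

$3.45

Minimising a linear cost over {fiber ≥ 7, iron ≥ 7.2, servings ≥ 0} — the optimum is at a vertex, using one or two foods.
bell pepper only: max(7/2, 7.2/0.4) = 18 servings → $22.50.
spinach only: max(7/4, 7.2/2.4) = 3 servings → $3.45.
bell pepper + spinach with both targets exact would need a negative amount; discard.
The minimum over all feasible corners is $3.45.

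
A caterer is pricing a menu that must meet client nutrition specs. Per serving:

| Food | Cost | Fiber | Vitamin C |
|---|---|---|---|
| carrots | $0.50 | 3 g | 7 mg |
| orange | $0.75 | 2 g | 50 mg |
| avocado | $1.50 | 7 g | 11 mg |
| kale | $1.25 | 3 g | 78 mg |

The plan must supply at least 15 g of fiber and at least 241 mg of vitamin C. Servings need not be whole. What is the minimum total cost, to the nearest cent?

$4.39

This is a tiny linear program; its minimum lies at a vertex of the feasible set. List the vertices and price them.
carrots only: max(15/3, 241/7) = 34.43 servings → $17.21.
orange only: max(15/2, 241/50) = 7.5 servings → $5.62.
avocado only: max(15/7, 241/11) = 21.91 servings → $32.86.
kale only: max(15/3, 241/78) = 5 servings → $6.25.
carrots + orange with both tight: 1.971 servings and 4.544 servings → $4.39.
carrots + avocado: intersection lies outside the first quadrant.
carrots + kale with both tight: 2.099 servings and 2.901 servings → $4.68.
orange + avocado with both tight: 4.64 servings and 0.8171 servings → $4.71.
orange + kale: intersection lies outside the first quadrant.
avocado + kale with both tight: 0.8713 servings and 2.967 servings → $5.02.
The minimum over all feasible corners is $4.39.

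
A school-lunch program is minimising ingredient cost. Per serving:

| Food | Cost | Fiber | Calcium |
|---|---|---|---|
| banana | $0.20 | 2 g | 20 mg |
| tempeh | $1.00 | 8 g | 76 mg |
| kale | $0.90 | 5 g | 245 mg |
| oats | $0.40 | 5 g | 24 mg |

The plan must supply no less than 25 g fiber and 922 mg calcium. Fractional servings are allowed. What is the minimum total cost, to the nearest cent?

Two binding constraints pin down two serving amounts, so the optimal mix uses at most two foods. The candidates are each food alone (scaled to the tighter of fiber/calcium) and each pair with both constraints tight.
banana only: max(25/2, 922/20) = 46.1 servings → $9.22.
tempeh only: max(25/8, 922/76) = 12.13 servings → $12.13.
kale only: max(25/5, 922/245) = 5 servings → $4.50.
oats only: max(25/5, 922/24) = 38.42 servings → $15.37.
banana + tempeh: the both-tight solution has a negative serving — not a feasible corner.
banana + kale with both tight: 3.885 servings and 3.446 servings → $3.88.
banana + oats with both targets exact would need a negative amount; discard.
tempeh + kale with both tight: 0.9589 servings and 3.466 servings → $4.08.
tempeh + oats: the both-tight solution has a negative serving — not a feasible corner.
kale + oats with both tight: 3.629 servings and 1.371 servings → $3.81.
Cheapest feasible corner: $3.81.

$3.81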